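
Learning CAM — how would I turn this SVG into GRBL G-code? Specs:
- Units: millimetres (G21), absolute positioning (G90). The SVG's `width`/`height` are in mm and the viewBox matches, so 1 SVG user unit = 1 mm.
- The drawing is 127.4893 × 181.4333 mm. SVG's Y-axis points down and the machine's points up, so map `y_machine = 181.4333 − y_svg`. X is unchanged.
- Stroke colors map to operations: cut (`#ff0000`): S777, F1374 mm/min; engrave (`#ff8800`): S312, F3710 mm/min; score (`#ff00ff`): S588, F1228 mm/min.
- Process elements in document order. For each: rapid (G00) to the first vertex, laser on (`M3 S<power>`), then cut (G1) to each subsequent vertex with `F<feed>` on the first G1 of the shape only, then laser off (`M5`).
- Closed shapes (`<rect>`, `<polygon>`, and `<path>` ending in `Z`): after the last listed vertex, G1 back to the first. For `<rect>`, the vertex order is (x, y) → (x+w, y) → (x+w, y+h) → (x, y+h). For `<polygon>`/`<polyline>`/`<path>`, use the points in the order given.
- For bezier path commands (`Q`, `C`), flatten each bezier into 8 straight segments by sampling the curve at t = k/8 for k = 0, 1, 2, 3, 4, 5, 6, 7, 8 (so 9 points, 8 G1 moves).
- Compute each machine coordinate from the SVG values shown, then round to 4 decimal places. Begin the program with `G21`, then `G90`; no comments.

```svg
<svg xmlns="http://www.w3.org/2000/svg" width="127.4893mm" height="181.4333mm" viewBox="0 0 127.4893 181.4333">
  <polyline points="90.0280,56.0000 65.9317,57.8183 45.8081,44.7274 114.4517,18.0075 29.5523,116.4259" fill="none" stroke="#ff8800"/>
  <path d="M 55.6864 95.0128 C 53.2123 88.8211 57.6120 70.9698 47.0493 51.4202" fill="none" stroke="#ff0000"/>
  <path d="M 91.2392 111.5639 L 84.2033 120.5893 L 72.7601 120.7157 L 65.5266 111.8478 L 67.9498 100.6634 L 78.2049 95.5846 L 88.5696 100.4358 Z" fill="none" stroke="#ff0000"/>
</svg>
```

G21
G90
G00 X90.0280 Y125.4333
M3 S312
G1 X65.9317 Y123.6150 F3710
G1 X45.8081 Y136.7059
G1 X114.4517 Y163.4258
G1 X29.5523 Y65.0074
M5
G00 X55.6864 Y86.4205
M3 S777
G1 X55.0382 Y89.2695 F1374
G1 X54.7785 Y93.0948
G1 X54.6514 Y97.7798
G1 X54.4011 Y103.2076
G1 X53.7716 Y109.2616
G1 X52.5071 Y115.8250
G1 X50.3516 Y122.7811
G1 X47.0493 Y130.0131
M5
G00 X91.2392 Y69.8694
M3 S777
G1 X84.2033 Y60.8440 F1374
G1 X72.7601 Y60.7176
G1 X65.5266 Y69.5855
G1 X67.9498 Y80.7699
G1 X78.2049 Y85.8487
G1 X88.5696 Y80.9975
G1 X91.2392 Y69.8694
M5

viewBox `0 0 127.4893 181.4333` with mm width/height → 1 unit = 1 mm. Flip: y_m = 181.4333 − y_svg.

**Shape 1** — `<polyline>` open polyline, stroke `#ff8800` → engrave (S312, F3710). Machine vertices: (90.0280,125.4333) → (65.9317,123.6150) → (45.8081,136.7059) → (114.4517,163.4258) → (29.5523,65.0074). Open path.

**Shape 2** — `<path>` cubic bezier, stroke `#ff0000` → cut (S777, F1374). Control points (SVG): P0=(55.6864,95.0128), P1=(53.2123,88.8211), P2=(57.6120,70.9698), P3=(47.0493,51.4202); sampled at t=k/8. Machine vertices: (55.6864,86.4205) → (55.0382,89.2695) → (54.7785,93.0948) → (54.6514,97.7798) → (54.4011,103.2076) → (53.7716,109.2616) → (52.5071,115.8250) → (50.3516,122.7811) → (47.0493,130.0131). Open path.

**Shape 3** — `<path>` regular polygon, stroke `#ff0000` → cut (S777, F1374). Machine vertices: (91.2392,69.8694) → (84.2033,60.8440) → (72.7601,60.7176) → (65.5266,69.5855) → (67.9498,80.7699) → (78.2049,85.8487) → (88.5696,80.9975) → (91.2392,69.8694). Closed: final G1 returns to the first vertex.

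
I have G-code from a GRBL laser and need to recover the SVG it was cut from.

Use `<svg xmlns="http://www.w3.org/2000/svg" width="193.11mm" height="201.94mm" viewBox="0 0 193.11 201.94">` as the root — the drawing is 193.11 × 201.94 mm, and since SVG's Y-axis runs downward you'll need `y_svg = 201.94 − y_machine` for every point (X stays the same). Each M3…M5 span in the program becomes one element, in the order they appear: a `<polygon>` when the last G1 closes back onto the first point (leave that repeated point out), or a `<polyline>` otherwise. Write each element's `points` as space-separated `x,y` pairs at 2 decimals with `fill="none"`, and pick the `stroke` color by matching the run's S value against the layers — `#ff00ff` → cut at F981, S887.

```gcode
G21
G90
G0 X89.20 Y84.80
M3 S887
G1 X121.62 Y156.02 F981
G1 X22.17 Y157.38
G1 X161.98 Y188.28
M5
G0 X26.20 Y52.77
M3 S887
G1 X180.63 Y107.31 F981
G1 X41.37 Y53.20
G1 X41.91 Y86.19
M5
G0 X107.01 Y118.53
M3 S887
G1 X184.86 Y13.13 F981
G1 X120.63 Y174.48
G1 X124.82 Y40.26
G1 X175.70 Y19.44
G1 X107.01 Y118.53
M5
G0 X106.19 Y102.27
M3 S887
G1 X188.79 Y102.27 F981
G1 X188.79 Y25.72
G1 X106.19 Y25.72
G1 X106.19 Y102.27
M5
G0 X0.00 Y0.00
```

<svg xmlns="http://www.w3.org/2000/svg" width="193.11mm" height="201.94mm" viewBox="0 0 193.11 201.94">
  <polyline points="89.20,117.14 121.62,45.92 22.17,44.56 161.98,13.66" fill="none" stroke="#ff00ff"/>
  <polyline points="26.20,149.17 180.63,94.63 41.37,148.74 41.91,115.75" fill="none" stroke="#ff00ff"/>
  <polygon points="107.01,83.41 184.86,188.81 120.63,27.46 124.82,161.68 175.70,182.50" fill="none" stroke="#ff00ff"/>
  <polygon points="106.19,99.67 188.79,99.67 188.79,176.22 106.19,176.22" fill="none" stroke="#ff00ff"/>
</svg>

Machine Y-up, SVG Y-down with viewBox height 201.94, so y_svg = 201.94 − y_machine; X carries over. Every run uses S887, so all elements get stroke `#ff00ff` (cut).

Run 1: The run is open, so emit a `<polyline>` with points (Y-flipped): 89.20,117.14 121.62,45.92 22.17,44.56 161.98,13.66.

Run 2: The run is open, so emit a `<polyline>` with points (Y-flipped): 26.20,149.17 180.63,94.63 41.37,148.74 41.91,115.75.

Run 3: The run returns to its start, so emit a `<polygon>` with points (Y-flipped): 107.01,83.41 184.86,188.81 120.63,27.46 124.82,161.68 175.70,182.50.

Run 4: The run returns to its start, so emit a `<polygon>` with points (Y-flipped): 106.19,99.67 188.79,99.67 188.79,176.22 106.19,176.22.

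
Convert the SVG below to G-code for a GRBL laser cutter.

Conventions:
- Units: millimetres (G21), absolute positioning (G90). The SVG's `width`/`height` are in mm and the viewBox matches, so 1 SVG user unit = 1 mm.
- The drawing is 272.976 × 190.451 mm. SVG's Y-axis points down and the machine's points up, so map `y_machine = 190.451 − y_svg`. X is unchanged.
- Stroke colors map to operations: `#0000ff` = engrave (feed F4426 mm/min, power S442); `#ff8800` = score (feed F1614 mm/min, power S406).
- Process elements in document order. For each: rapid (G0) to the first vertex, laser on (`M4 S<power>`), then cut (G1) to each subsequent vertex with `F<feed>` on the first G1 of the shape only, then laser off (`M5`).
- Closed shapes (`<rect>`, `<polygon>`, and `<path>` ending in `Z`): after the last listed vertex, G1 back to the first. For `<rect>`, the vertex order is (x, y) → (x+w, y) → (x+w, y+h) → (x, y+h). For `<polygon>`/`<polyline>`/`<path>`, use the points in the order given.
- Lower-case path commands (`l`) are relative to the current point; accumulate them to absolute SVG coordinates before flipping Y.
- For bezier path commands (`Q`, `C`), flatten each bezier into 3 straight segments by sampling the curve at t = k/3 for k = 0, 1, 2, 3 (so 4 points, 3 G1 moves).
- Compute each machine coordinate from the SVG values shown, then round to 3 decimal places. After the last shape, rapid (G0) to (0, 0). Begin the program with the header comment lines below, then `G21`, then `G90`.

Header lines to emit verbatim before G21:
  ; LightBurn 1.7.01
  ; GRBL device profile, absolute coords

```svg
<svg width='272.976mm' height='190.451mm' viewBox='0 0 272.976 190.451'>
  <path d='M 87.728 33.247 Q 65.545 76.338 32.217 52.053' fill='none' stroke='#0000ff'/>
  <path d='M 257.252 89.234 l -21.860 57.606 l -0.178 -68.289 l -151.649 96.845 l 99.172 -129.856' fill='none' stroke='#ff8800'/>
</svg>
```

; LightBurn 1.7.01
; GRBL device profile, absolute coords
G21
G90
G0 X87.728 Y157.204
M4 S442
G1 X71.701 Y135.963 F4426
G1 X53.197 Y129.694
G1 X32.217 Y138.398
M5
G0 X257.252 Y101.217
M4 S406
G1 X235.392 Y43.611 F1614
G1 X235.214 Y111.900
G1 X83.565 Y15.055
G1 X182.737 Y144.911
M5
G0 X0.000 Y0.000

1 u = 1 mm; y_m = 190.451 − y.

[1] `<path>` quadratic bezier, #0000ff→engrave S442 F4426: (87.728,157.204) → (71.701,135.963) → (53.197,129.694) → (32.217,138.398)

[2] `<path>` open polyline, #ff8800→score S406 F1614: (257.252,101.217) → (235.392,43.611) → (235.214,111.900) → (83.565,15.055) → (182.737,144.911)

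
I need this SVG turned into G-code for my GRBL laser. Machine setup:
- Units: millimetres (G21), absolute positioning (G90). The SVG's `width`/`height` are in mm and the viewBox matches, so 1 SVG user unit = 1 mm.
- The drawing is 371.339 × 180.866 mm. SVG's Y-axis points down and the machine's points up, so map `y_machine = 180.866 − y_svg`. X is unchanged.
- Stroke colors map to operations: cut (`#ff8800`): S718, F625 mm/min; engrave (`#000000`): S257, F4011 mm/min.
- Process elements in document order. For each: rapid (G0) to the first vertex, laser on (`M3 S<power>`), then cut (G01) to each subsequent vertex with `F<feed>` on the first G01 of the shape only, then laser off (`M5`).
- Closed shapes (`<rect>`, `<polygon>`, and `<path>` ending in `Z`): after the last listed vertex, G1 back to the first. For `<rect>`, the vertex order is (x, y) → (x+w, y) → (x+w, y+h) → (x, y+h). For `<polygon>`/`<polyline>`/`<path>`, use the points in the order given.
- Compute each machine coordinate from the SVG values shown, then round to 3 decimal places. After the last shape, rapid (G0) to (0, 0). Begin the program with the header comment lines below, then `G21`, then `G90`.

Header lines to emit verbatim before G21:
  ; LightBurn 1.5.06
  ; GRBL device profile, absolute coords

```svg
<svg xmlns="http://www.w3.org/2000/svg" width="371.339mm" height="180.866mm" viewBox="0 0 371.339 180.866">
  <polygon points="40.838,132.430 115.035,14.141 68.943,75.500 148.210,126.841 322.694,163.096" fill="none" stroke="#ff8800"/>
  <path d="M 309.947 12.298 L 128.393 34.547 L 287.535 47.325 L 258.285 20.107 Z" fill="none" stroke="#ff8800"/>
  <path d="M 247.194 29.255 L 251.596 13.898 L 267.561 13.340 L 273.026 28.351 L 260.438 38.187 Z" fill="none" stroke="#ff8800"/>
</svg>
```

; LightBurn 1.5.06
; GRBL device profile, absolute coords
G21
G90
G0 X40.838 Y48.436
M3 S718
G01 X115.035 Y166.725 F625
G01 X68.943 Y105.366
G01 X148.210 Y54.025
G01 X322.694 Y17.770
G01 X40.838 Y48.436
M5
G0 X309.947 Y168.568
M3 S718
G01 X128.393 Y146.319 F625
G01 X287.535 Y133.541
G01 X258.285 Y160.759
G01 X309.947 Y168.568
M5
G0 X247.194 Y151.611
M3 S718
G01 X251.596 Y166.968 F625
G01 X267.561 Y167.526
G01 X273.026 Y152.515
G01 X260.438 Y142.679
G01 X247.194 Y151.611
M5
G0 X0.000 Y0.000

Since the viewBox matches the mm dimensions, user units are millimetres directly. The only transform is the Y-flip y_m = 180.866 − y_svg.

Shape 1 is a closed polygon drawn with `<polygon>`. Its stroke #ff8800 means cut at S718, F625. After flipping Y the toolpath is (40.838,48.436) → (115.035,166.725) → (68.943,105.366) → (148.210,54.025) → (322.694,17.770) → (40.838,48.436), returning to the start.

Shape 2 is a closed polygon drawn with `<path>`. Its stroke #ff8800 means cut at S718, F625. After flipping Y the toolpath is (309.947,168.568) → (128.393,146.319) → (287.535,133.541) → (258.285,160.759) → (309.947,168.568), returning to the start.

Shape 3 is a regular polygon drawn with `<path>`. Its stroke #ff8800 means cut at S718, F625. After flipping Y the toolpath is (247.194,151.611) → (251.596,166.968) → (267.561,167.526) → (273.026,152.515) → (260.438,142.679) → (247.194,151.611), returning to the start.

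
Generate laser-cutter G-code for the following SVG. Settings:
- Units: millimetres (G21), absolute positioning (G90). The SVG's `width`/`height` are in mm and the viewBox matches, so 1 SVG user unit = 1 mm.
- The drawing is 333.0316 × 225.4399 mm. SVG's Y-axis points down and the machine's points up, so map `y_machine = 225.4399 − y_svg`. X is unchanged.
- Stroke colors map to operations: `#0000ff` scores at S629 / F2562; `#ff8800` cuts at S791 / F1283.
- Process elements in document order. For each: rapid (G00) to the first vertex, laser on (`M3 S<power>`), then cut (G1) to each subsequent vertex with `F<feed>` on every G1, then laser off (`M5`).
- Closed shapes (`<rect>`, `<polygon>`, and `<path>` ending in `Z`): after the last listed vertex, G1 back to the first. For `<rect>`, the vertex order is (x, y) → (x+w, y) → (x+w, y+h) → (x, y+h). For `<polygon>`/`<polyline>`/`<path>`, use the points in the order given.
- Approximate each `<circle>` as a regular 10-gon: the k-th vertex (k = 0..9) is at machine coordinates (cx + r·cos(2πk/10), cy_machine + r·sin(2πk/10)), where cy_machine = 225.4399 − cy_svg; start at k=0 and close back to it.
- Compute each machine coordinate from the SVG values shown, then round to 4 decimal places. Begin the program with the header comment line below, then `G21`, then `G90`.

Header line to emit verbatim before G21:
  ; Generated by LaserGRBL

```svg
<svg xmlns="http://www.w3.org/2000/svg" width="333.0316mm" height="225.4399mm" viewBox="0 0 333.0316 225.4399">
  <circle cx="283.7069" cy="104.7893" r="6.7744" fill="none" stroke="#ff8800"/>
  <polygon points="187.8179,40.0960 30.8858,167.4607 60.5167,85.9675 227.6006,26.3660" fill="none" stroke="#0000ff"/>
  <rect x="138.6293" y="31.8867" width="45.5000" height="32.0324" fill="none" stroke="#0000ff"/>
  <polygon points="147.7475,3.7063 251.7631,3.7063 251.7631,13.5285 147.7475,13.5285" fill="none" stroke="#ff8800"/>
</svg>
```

viewBox `0 0 333.0316 225.4399` with mm width/height → 1 unit = 1 mm. Flip: y_m = 225.4399 − y_svg.

**Shape 1** — `<circle>` circle, stroke `#ff8800` → cut (S791, F1283). Machine vertices: (290.4813,120.6506) → (289.1875,124.6325) → (285.8003,127.0934) → (281.6135,127.0934) → (278.2263,124.6325) → (276.9325,120.6506) → (278.2263,116.6687) → (281.6135,114.2078) → (285.8003,114.2078) → (289.1875,116.6687) → (290.4813,120.6506). Closed: final G1 returns to the first vertex.

**Shape 2** — `<polygon>` closed polygon, stroke `#0000ff` → score (S629, F2562). Machine vertices: (187.8179,185.3439) → (30.8858,57.9792) → (60.5167,139.4724) → (227.6006,199.0739) → (187.8179,185.3439). Closed: final G1 returns to the first vertex.

**Shape 3** — `<rect>` rectangle, stroke `#0000ff` → score (S629, F2562). Machine vertices: (138.6293,193.5532) → (184.1293,193.5532) → (184.1293,161.5208) → (138.6293,161.5208) → (138.6293,193.5532). Closed: final G1 returns to the first vertex.

**Shape 4** — `<polygon>` rectangle, stroke `#ff8800` → cut (S791, F1283). Machine vertices: (147.7475,221.7336) → (251.7631,221.7336) → (251.7631,211.9114) → (147.7475,211.9114) → (147.7475,221.7336). Closed: final G1 returns to the first vertex.

; Generated by LaserGRBL
G21
G90
G00 X290.4813 Y120.6506
M3 S791
G1 X289.1875 Y124.6325 F1283
G1 X285.8003 Y127.0934 F1283
G1 X281.6135 Y127.0934 F1283
G1 X278.2263 Y124.6325 F1283
G1 X276.9325 Y120.6506 F1283
G1 X278.2263 Y116.6687 F1283
G1 X281.6135 Y114.2078 F1283
G1 X285.8003 Y114.2078 F1283
G1 X289.1875 Y116.6687 F1283
G1 X290.4813 Y120.6506 F1283
M5
G00 X187.8179 Y185.3439
M3 S629
G1 X30.8858 Y57.9792 F2562
G1 X60.5167 Y139.4724 F2562
G1 X227.6006 Y199.0739 F2562
G1 X187.8179 Y185.3439 F2562
M5
G00 X138.6293 Y193.5532
M3 S629
G1 X184.1293 Y193.5532 F2562
G1 X184.1293 Y161.5208 F2562
G1 X138.6293 Y161.5208 F2562
G1 X138.6293 Y193.5532 F2562
M5
G00 X147.7475 Y221.7336
M3 S791
G1 X251.7631 Y221.7336 F1283
G1 X251.7631 Y211.9114 F1283
G1 X147.7475 Y211.9114 F1283
G1 X147.7475 Y221.7336 F1283
M5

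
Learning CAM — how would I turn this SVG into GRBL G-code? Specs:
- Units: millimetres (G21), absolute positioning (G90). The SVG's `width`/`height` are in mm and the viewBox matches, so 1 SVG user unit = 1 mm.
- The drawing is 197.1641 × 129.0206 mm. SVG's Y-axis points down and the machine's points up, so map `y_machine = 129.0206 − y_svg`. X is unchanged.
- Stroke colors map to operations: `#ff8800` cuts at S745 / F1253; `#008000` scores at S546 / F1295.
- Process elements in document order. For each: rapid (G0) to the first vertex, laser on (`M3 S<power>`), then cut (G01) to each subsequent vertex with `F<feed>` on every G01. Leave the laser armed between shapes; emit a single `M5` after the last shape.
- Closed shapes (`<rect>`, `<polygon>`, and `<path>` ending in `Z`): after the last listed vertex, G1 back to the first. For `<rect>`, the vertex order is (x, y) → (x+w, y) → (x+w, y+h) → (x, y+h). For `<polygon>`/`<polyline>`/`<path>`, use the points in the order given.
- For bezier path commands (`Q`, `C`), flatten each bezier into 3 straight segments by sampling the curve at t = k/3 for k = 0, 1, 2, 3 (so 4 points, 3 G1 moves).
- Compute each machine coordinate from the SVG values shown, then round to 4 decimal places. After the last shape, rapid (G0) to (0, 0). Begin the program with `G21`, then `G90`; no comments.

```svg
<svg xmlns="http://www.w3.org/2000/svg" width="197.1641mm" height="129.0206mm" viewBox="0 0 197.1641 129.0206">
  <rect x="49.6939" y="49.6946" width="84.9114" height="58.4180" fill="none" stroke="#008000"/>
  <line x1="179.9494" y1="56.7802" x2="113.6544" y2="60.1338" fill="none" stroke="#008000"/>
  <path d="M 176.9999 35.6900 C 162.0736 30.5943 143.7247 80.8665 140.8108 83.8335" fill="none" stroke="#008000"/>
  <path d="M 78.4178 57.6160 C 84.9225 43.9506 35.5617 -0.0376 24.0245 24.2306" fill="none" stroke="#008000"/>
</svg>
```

G21
G90
G0 X49.6939 Y79.3260
M3 S546
G01 X134.6053 Y79.3260 F1295
G01 X134.6053 Y20.9080 F1295
G01 X49.6939 Y20.9080 F1295
G01 X49.6939 Y79.3260 F1295
G0 X179.9494 Y72.2404
M3 S546
G01 X113.6544 Y68.8868 F1295
G0 X176.9999 Y93.3306
M3 S546
G01 X161.6312 Y83.7730 F1295
G01 X148.1713 Y60.1198 F1295
G01 X140.8108 Y45.1871 F1295
G0 X78.4178 Y71.4046
M3 S546
G01 X69.7706 Y91.5265 F1295
G01 X44.6996 Y109.9571 F1295
G01 X24.0245 Y104.7900 F1295
M5
G0 X0.0000 Y0.0000

viewBox `0 0 197.1641 129.0206` with mm width/height → 1 unit = 1 mm. Flip: y_m = 129.0206 − y_svg.

**Shape 1** — `<rect>` rectangle, stroke `#008000` → score (S546, F1295). Machine vertices: (49.6939,79.3260) → (134.6053,79.3260) → (134.6053,20.9080) → (49.6939,20.9080) → (49.6939,79.3260). Closed: final G1 returns to the first vertex.

**Shape 2** — `<line>` line segment, stroke `#008000` → score (S546, F1295). Machine vertices: (179.9494,72.2404) → (113.6544,68.8868). Open path.

**Shape 3** — `<path>` cubic bezier, stroke `#008000` → score (S546, F1295). Control points (SVG): P0=(176.9999,35.6900), P1=(162.0736,30.5943), P2=(143.7247,80.8665), P3=(140.8108,83.8335); sampled at t=k/3. Machine vertices: (176.9999,93.3306) → (161.6312,83.7730) → (148.1713,60.1198) → (140.8108,45.1871). Open path.

**Shape 4** — `<path>` cubic bezier, stroke `#008000` → score (S546, F1295). Control points (SVG): P0=(78.4178,57.6160), P1=(84.9225,43.9506), P2=(35.5617,-0.0376), P3=(24.0245,24.2306); sampled at t=k/3. Machine vertices: (78.4178,71.4046) → (69.7706,91.5265) → (44.6996,109.9571) → (24.0245,104.7900). Open path.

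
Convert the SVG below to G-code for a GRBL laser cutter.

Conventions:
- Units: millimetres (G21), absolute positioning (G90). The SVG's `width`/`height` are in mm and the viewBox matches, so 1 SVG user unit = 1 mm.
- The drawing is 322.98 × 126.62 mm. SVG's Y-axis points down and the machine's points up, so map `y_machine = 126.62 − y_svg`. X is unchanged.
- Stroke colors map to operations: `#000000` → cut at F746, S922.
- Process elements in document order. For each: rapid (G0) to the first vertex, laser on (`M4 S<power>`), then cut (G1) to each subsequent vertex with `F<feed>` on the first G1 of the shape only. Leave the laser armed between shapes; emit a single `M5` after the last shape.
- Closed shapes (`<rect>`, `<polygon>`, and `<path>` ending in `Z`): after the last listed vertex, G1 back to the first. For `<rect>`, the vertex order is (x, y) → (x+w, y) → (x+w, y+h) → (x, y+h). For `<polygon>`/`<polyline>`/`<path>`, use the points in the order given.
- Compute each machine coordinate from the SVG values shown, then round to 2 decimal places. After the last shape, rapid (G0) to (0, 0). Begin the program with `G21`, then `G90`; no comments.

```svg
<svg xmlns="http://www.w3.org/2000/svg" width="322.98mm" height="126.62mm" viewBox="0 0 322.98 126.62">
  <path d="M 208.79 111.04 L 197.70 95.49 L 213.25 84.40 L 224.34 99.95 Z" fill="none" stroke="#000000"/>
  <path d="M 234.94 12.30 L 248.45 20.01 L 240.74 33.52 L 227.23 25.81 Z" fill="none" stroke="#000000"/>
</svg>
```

G21
G90
G0 X208.79 Y15.58
M4 S922
G1 X197.70 Y31.13 F746
G1 X213.25 Y42.22
G1 X224.34 Y26.67
G1 X208.79 Y15.58
G0 X234.94 Y114.32
M4 S922
G1 X248.45 Y106.61 F746
G1 X240.74 Y93.10
G1 X227.23 Y100.81
G1 X234.94 Y114.32
M5
G0 X0.00 Y0.00

viewBox `0 0 322.98 126.62` with mm width/height → 1 unit = 1 mm. Flip: y_m = 126.62 − y_svg.

**Shape 1** — `<path>` regular polygon, stroke `#000000` → cut (S922, F746). Machine vertices: (208.79,15.58) → (197.70,31.13) → (213.25,42.22) → (224.34,26.67) → (208.79,15.58). Closed: final G1 returns to the first vertex.

**Shape 2** — `<path>` regular polygon, stroke `#000000` → cut (S922, F746). Machine vertices: (234.94,114.32) → (248.45,106.61) → (240.74,93.10) → (227.23,100.81) → (234.94,114.32). Closed: final G1 returns to the first vertex.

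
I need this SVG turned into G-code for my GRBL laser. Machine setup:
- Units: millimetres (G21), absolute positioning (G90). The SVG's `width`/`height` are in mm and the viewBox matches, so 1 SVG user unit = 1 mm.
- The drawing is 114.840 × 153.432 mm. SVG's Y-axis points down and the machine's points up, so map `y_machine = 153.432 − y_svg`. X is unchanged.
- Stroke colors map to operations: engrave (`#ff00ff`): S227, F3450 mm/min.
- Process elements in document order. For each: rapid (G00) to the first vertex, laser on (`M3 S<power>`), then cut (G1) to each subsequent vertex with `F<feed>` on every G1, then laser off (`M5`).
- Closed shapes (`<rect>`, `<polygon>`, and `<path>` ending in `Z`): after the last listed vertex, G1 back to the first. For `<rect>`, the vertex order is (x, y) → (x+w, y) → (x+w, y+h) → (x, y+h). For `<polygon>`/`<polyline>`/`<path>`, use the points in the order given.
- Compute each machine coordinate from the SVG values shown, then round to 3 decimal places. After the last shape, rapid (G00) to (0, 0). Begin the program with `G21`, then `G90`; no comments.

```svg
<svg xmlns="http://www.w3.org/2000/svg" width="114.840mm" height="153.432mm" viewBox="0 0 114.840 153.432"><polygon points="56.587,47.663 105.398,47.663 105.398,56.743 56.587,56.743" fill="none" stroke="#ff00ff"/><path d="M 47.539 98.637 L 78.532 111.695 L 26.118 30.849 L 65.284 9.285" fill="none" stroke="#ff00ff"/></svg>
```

G21
G90
G00 X56.587 Y105.769
M3 S227
G1 X105.398 Y105.769 F3450
G1 X105.398 Y96.689 F3450
G1 X56.587 Y96.689 F3450
G1 X56.587 Y105.769 F3450
M5
G00 X47.539 Y54.795
M3 S227
G1 X78.532 Y41.737 F3450
G1 X26.118 Y122.583 F3450
G1 X65.284 Y144.147 F3450
M5
G00 X0.000 Y0.000

viewBox `0 0 114.840 153.432` with mm width/height → 1 unit = 1 mm. Flip: y_m = 153.432 − y_svg.

**Shape 1** — `<polygon>` rectangle, stroke `#ff00ff` → engrave (S227, F3450). Machine vertices: (56.587,105.769) → (105.398,105.769) → (105.398,96.689) → (56.587,96.689) → (56.587,105.769). Closed: final G1 returns to the first vertex.

**Shape 2** — `<path>` open polyline, stroke `#ff00ff` → engrave (S227, F3450). Machine vertices: (47.539,54.795) → (78.532,41.737) → (26.118,122.583) → (65.284,144.147). Open path.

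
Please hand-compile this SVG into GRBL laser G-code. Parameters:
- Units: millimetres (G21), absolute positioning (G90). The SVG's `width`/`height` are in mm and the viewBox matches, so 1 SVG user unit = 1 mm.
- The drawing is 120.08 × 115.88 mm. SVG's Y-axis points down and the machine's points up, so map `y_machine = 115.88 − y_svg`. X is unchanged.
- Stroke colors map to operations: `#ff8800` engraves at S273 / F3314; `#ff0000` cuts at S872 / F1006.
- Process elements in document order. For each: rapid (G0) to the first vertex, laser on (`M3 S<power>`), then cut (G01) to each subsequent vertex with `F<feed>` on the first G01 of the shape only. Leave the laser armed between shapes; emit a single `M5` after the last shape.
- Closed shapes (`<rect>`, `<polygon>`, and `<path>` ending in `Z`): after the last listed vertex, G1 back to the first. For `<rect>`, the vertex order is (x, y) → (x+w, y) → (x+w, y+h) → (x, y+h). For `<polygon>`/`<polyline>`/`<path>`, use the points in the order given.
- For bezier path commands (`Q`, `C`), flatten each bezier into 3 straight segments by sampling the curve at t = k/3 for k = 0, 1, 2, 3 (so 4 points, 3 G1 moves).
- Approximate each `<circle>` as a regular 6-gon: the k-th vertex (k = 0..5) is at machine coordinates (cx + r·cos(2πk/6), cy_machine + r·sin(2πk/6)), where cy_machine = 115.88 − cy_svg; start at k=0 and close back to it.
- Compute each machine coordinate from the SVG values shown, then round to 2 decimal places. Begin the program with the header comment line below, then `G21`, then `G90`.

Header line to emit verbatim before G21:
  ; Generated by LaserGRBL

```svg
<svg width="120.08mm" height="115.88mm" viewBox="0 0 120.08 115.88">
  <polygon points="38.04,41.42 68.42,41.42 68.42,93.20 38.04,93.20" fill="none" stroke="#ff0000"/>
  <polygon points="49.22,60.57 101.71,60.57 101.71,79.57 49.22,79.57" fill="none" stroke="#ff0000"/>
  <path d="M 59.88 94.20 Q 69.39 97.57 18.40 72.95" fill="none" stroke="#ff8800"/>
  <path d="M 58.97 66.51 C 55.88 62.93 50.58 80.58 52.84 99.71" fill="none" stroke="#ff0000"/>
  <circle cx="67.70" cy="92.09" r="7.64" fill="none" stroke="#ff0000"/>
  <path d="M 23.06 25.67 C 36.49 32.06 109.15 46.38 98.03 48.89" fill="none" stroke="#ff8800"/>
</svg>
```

Since the viewBox matches the mm dimensions, user units are millimetres directly. The only transform is the Y-flip y_m = 115.88 − y_svg.

Shape 1 is a rectangle drawn with `<polygon>`. Its stroke #ff0000 means cut at S872, F1006. After flipping Y the toolpath is (38.04,74.46) → (68.42,74.46) → (68.42,22.68) → (38.04,22.68) → (38.04,74.46), returning to the start.

Shape 2 is a rectangle drawn with `<polygon>`. Its stroke #ff0000 means cut at S872, F1006. After flipping Y the toolpath is (49.22,55.31) → (101.71,55.31) → (101.71,36.31) → (49.22,36.31) → (49.22,55.31), returning to the start.

Shape 3 is a quadratic bezier drawn with `<path>`. Its stroke #ff8800 means engrave at S273, F3314. After flipping Y the toolpath is (59.88,21.68) → (59.50,22.54) → (45.67,29.63) → (18.40,42.93).

Shape 4 is a cubic bezier drawn with `<path>`. Its stroke #ff0000 means cut at S872, F1006. After flipping Y the toolpath is (58.97,49.37) → (55.51,46.60) → (52.74,34.08) → (52.84,16.17).

Shape 5 is a circle drawn with `<circle>`. Its stroke #ff0000 means cut at S872, F1006. After flipping Y the toolpath is (75.34,23.79) → (71.52,30.41) → (63.88,30.41) → (60.06,23.79) → (63.88,17.17) → (71.52,17.17) → (75.34,23.79), returning to the start.

Shape 6 is a cubic bezier drawn with `<path>`. Its stroke #ff8800 means engrave at S273, F3314. After flipping Y the toolpath is (23.06,90.21) → (50.94,81.91) → (86.52,72.71) → (98.03,66.99).

; Generated by LaserGRBL
G21
G90
G0 X38.04 Y74.46
M3 S872
G01 X68.42 Y74.46 F1006
G01 X68.42 Y22.68
G01 X38.04 Y22.68
G01 X38.04 Y74.46
G0 X49.22 Y55.31
M3 S872
G01 X101.71 Y55.31 F1006
G01 X101.71 Y36.31
G01 X49.22 Y36.31
G01 X49.22 Y55.31
G0 X59.88 Y21.68
M3 S273
G01 X59.50 Y22.54 F3314
G01 X45.67 Y29.63
G01 X18.40 Y42.93
G0 X58.97 Y49.37
M3 S872
G01 X55.51 Y46.60 F1006
G01 X52.74 Y34.08
G01 X52.84 Y16.17
G0 X75.34 Y23.79
M3 S872
G01 X71.52 Y30.41 F1006
G01 X63.88 Y30.41
G01 X60.06 Y23.79
G01 X63.88 Y17.17
G01 X71.52 Y17.17
G01 X75.34 Y23.79
G0 X23.06 Y90.21
M3 S273
G01 X50.94 Y81.91 F3314
G01 X86.52 Y72.71
G01 X98.03 Y66.99
M5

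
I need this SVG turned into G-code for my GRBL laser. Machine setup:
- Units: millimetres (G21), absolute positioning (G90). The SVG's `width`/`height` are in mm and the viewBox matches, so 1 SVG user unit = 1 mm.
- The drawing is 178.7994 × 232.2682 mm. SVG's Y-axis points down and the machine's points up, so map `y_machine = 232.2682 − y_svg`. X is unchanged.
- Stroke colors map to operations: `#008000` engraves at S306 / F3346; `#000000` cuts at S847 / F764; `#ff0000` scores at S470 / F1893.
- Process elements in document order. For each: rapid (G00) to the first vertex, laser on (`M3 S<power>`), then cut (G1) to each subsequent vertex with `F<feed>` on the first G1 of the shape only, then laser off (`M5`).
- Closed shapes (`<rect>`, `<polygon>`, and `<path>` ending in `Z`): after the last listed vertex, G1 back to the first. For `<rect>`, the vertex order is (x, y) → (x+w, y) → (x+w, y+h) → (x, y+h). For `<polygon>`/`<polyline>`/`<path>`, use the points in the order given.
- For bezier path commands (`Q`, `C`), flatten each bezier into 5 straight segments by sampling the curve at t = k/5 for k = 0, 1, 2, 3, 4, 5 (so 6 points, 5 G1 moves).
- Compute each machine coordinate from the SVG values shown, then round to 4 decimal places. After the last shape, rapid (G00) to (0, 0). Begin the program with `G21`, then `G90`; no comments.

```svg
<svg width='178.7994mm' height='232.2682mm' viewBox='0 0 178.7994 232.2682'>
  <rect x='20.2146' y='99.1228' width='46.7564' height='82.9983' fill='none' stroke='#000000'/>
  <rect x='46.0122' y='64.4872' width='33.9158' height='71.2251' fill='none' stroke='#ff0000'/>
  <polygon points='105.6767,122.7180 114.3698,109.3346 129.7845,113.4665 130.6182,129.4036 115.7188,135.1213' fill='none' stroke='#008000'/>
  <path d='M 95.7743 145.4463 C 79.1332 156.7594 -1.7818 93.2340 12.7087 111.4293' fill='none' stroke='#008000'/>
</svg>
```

G21
G90
G00 X20.2146 Y133.1454
M3 S847
G1 X66.9710 Y133.1454 F764
G1 X66.9710 Y50.1471
G1 X20.2146 Y50.1471
G1 X20.2146 Y133.1454
M5
G00 X46.0122 Y167.7810
M3 S470
G1 X79.9280 Y167.7810 F1893
G1 X79.9280 Y96.5559
G1 X46.0122 Y96.5559
G1 X46.0122 Y167.7810
M5
G00 X105.6767 Y109.5502
M3 S306
G1 X114.3698 Y122.9336 F3346
G1 X129.7845 Y118.8017
G1 X130.6182 Y102.8646
G1 X115.7188 Y97.1469
G1 X105.6767 Y109.5502
M5
G00 X95.7743 Y86.8219
M3 S306
G1 X79.3542 Y87.7622 F3346
G1 X55.1730 Y99.1489
G1 X30.8953 Y113.4671
G1 X14.1856 Y123.2021
G1 X12.7087 Y120.8389
M5
G00 X0.0000 Y0.0000

1 u = 1 mm; y_m = 232.2682 − y.

[1] `<rect>` rectangle, #000000→cut S847 F764: (20.2146,133.1454) → (66.9710,133.1454) → (66.9710,50.1471) → (20.2146,50.1471) → (20.2146,133.1454) (closed)

[2] `<rect>` rectangle, #ff0000→score S470 F1893: (46.0122,167.7810) → (79.9280,167.7810) → (79.9280,96.5559) → (46.0122,96.5559) → (46.0122,167.7810) (closed)

[3] `<polygon>` regular polygon, #008000→engrave S306 F3346: (105.6767,109.5502) → (114.3698,122.9336) → (129.7845,118.8017) → (130.6182,102.8646) → (115.7188,97.1469) → (105.6767,109.5502) (closed)

[4] `<path>` cubic bezier, #008000→engrave S306 F3346: (95.7743,86.8219) → (79.3542,87.7622) → (55.1730,99.1489) → (30.8953,113.4671) → (14.1856,123.2021) → (12.7087,120.8389)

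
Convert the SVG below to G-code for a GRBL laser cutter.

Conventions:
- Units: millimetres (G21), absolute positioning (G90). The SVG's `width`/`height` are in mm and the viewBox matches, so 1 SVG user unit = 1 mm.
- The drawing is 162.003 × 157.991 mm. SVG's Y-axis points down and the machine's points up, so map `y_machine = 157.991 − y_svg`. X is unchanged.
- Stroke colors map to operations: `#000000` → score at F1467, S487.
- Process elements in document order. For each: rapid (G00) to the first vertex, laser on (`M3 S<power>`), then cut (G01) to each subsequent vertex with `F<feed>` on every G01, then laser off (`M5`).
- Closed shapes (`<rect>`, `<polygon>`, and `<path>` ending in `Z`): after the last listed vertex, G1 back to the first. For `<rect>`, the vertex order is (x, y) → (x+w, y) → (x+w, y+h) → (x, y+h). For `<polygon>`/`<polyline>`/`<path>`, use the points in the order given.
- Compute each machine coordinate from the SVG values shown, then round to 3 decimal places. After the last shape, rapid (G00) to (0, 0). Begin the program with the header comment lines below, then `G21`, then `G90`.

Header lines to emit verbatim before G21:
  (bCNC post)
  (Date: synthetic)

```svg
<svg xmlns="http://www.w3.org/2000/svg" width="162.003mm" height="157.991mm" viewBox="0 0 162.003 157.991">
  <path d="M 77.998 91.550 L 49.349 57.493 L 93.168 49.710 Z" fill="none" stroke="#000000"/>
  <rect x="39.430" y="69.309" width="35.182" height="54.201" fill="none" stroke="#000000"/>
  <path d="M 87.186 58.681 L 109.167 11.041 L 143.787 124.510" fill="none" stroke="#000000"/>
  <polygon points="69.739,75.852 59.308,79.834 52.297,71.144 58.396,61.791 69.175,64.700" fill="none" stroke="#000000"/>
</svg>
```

(bCNC post)
(Date: synthetic)
G21
G90
G00 X77.998 Y66.441
M3 S487
G01 X49.349 Y100.498 F1467
G01 X93.168 Y108.281 F1467
G01 X77.998 Y66.441 F1467
M5
G00 X39.430 Y88.682
M3 S487
G01 X74.612 Y88.682 F1467
G01 X74.612 Y34.481 F1467
G01 X39.430 Y34.481 F1467
G01 X39.430 Y88.682 F1467
M5
G00 X87.186 Y99.310
M3 S487
G01 X109.167 Y146.950 F1467
G01 X143.787 Y33.481 F1467
M5
G00 X69.739 Y82.139
M3 S487
G01 X59.308 Y78.157 F1467
G01 X52.297 Y86.847 F1467
G01 X58.396 Y96.200 F1467
G01 X69.175 Y93.291 F1467
G01 X69.739 Y82.139 F1467
M5
G00 X0.000 Y0.000

viewBox `0 0 162.003 157.991` with mm width/height → 1 unit = 1 mm. Flip: y_m = 157.991 − y_svg.

**Shape 1** — `<path>` regular polygon, stroke `#000000` → score (S487, F1467). Machine vertices: (77.998,66.441) → (49.349,100.498) → (93.168,108.281) → (77.998,66.441). Closed: final G1 returns to the first vertex.

**Shape 2** — `<rect>` rectangle, stroke `#000000` → score (S487, F1467). Machine vertices: (39.430,88.682) → (74.612,88.682) → (74.612,34.481) → (39.430,34.481) → (39.430,88.682). Closed: final G1 returns to the first vertex.

**Shape 3** — `<path>` open polyline, stroke `#000000` → score (S487, F1467). Machine vertices: (87.186,99.310) → (109.167,146.950) → (143.787,33.481). Open path.

**Shape 4** — `<polygon>` regular polygon, stroke `#000000` → score (S487, F1467). Machine vertices: (69.739,82.139) → (59.308,78.157) → (52.297,86.847) → (58.396,96.200) → (69.175,93.291) → (69.739,82.139). Closed: final G1 returns to the first vertex.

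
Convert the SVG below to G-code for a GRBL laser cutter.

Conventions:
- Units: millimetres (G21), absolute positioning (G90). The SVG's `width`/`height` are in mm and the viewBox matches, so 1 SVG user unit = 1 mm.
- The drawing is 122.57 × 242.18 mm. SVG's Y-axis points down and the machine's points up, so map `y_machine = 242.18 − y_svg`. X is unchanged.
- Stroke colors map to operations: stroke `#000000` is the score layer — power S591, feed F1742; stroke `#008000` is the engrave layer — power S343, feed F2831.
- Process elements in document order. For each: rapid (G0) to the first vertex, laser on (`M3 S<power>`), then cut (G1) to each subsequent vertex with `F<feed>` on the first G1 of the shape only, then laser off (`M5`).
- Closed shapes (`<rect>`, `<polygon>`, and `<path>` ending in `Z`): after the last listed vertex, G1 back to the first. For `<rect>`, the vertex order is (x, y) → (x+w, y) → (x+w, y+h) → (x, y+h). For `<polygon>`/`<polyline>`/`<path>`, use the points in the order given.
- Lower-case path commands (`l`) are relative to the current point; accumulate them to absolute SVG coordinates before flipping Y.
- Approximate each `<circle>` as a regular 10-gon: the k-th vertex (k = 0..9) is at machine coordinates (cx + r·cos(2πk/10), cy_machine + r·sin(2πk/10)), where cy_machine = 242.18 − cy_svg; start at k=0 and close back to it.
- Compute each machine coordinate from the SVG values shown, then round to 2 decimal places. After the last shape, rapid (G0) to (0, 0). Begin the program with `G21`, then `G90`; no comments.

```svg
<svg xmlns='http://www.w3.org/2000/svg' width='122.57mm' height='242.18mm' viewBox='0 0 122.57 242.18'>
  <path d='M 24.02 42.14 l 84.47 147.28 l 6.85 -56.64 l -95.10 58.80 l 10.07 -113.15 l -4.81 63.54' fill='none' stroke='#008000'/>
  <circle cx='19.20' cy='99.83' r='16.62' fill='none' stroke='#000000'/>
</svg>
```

Since the viewBox matches the mm dimensions, user units are millimetres directly. The only transform is the Y-flip y_m = 242.18 − y_svg.

Shape 1 is a open polyline drawn with `<path>`. Its stroke #008000 means engrave at S343, F2831. After flipping Y the toolpath is (24.02,200.04) → (108.49,52.76) → (115.34,109.40) → (20.24,50.60) → (30.31,163.75) → (25.50,100.21).

Shape 2 is a circle drawn with `<circle>`. Its stroke #000000 means score at S591, F1742. After flipping Y the toolpath is (35.82,142.35) → (32.65,152.12) → (24.34,158.16) → (14.06,158.16) → (5.75,152.12) → (2.58,142.35) → (5.75,132.58) → (14.06,126.54) → (24.34,126.54) → (32.65,132.58) → (35.82,142.35), returning to the start.

G21
G90
G0 X24.02 Y200.04
M3 S343
G1 X108.49 Y52.76 F2831
G1 X115.34 Y109.40
G1 X20.24 Y50.60
G1 X30.31 Y163.75
G1 X25.50 Y100.21
M5
G0 X35.82 Y142.35
M3 S591
G1 X32.65 Y152.12 F1742
G1 X24.34 Y158.16
G1 X14.06 Y158.16
G1 X5.75 Y152.12
G1 X2.58 Y142.35
G1 X5.75 Y132.58
G1 X14.06 Y126.54
G1 X24.34 Y126.54
G1 X32.65 Y132.58
G1 X35.82 Y142.35
M5
G0 X0.00 Y0.00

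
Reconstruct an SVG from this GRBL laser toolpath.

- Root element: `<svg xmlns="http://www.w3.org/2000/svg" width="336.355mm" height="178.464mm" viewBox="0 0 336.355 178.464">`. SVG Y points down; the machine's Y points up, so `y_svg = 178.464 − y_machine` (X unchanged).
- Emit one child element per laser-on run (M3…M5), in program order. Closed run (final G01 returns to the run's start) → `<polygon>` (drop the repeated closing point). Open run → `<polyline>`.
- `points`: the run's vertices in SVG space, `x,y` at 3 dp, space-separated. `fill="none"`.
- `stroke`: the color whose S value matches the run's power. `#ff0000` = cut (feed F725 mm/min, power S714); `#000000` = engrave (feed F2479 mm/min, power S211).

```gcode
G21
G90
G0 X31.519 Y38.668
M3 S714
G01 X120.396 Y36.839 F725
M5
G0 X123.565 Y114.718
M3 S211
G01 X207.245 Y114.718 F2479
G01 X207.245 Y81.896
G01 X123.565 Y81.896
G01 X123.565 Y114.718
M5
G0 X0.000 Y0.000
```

y_svg = 178.464 − y_m.

[1] S714→`#ff0000` (cut); open run; points: 31.519,139.796 120.396,141.625

[2] S211→`#000000` (engrave); closed run; points: 123.565,63.746 207.245,63.746 207.245,96.568 123.565,96.568

<svg xmlns="http://www.w3.org/2000/svg" width="336.355mm" height="178.464mm" viewBox="0 0 336.355 178.464">
  <polyline points="31.519,139.796 120.396,141.625" fill="none" stroke="#ff0000"/>
  <polygon points="123.565,63.746 207.245,63.746 207.245,96.568 123.565,96.568" fill="none" stroke="#000000"/>
</svg>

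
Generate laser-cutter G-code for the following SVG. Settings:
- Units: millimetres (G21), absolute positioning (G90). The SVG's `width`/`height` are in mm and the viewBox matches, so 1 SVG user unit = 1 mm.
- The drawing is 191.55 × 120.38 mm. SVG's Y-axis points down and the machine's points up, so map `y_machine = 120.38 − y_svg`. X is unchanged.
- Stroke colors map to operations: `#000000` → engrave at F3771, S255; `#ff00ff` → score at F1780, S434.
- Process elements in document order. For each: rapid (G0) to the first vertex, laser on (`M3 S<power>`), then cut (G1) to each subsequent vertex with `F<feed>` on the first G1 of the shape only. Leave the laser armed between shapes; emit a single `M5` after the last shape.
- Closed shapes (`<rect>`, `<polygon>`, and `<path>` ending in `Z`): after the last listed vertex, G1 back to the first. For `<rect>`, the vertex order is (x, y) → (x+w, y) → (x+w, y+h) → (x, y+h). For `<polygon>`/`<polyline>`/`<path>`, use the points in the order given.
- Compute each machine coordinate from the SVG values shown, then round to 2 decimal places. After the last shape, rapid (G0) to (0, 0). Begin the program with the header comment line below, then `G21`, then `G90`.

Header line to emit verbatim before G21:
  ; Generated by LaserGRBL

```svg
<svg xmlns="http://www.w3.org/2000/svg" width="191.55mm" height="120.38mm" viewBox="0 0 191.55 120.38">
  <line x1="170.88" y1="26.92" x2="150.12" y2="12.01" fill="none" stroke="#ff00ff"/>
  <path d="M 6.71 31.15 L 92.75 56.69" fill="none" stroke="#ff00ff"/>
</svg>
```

; Generated by LaserGRBL
G21
G90
G0 X170.88 Y93.46
M3 S434
G1 X150.12 Y108.37 F1780
G0 X6.71 Y89.23
M3 S434
G1 X92.75 Y63.69 F1780
M5
G0 X0.00 Y0.00

Since the viewBox matches the mm dimensions, user units are millimetres directly. The only transform is the Y-flip y_m = 120.38 − y_svg.

Shape 1 is a line segment drawn with `<line>`. Its stroke #ff00ff means score at S434, F1780. After flipping Y the toolpath is (170.88,93.46) → (150.12,108.37).

Shape 2 is a line segment drawn with `<path>`. Its stroke #ff00ff means score at S434, F1780. After flipping Y the toolpath is (6.71,89.23) → (92.75,63.69).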